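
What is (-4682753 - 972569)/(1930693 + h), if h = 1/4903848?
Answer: -1631343498768/556930882745 ≈ -2.9292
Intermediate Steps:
h = 1/4903848 ≈ 2.0392e-7
(-4682753 - 972569)/(1930693 + h) = (-4682753 - 972569)/(1930693 + 1/4903848) = -5655322/9467825006665/4903848 = -5655322*4903848/9467825006665 = -1631343498768/556930882745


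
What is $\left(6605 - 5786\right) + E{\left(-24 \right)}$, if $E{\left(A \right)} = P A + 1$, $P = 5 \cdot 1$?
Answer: $700$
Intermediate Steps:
$P = 5$
$E{\left(A \right)} = 1 + 5 A$ ($E{\left(A \right)} = 5 A + 1 = 1 + 5 A$)
$\left(6605 - 5786\right) + E{\left(-24 \right)} = \left(6605 - 5786\right) + \left(1 + 5 \left(-24\right)\right) = \left(6605 - 5786\right) + \left(1 - 120\right) = 819 - 119 = 700$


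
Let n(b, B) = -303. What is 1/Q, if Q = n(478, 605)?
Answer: -1/303 ≈ -0.0033003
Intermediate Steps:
Q = -303
1/Q = 1/(-303) = -1/303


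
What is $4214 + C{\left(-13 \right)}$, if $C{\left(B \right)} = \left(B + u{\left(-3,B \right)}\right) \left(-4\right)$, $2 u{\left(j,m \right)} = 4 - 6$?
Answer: $4270$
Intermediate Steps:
$u{\left(j,m \right)} = -1$ ($u{\left(j,m \right)} = \frac{4 - 6}{2} = \frac{1}{2} \left(-2\right) = -1$)
$C{\left(B \right)} = 4 - 4 B$ ($C{\left(B \right)} = \left(B - 1\right) \left(-4\right) = \left(-1 + B\right) \left(-4\right) = 4 - 4 B$)
$4214 + C{\left(-13 \right)} = 4214 + \left(4 - -52\right) = 4214 + \left(4 + 52\right) = 4214 + 56 = 4270$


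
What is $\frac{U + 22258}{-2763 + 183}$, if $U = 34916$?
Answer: $- \frac{9529}{430} \approx -22.16$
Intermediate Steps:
$\frac{U + 22258}{-2763 + 183} = \frac{34916 + 22258}{-2763 + 183} = \frac{57174}{-2580} = 57174 \left(- \frac{1}{2580}\right) = - \frac{9529}{430}$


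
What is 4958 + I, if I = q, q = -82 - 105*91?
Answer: -4679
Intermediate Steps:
q = -9637 (q = -82 - 9555 = -9637)
I = -9637
4958 + I = 4958 - 9637 = -4679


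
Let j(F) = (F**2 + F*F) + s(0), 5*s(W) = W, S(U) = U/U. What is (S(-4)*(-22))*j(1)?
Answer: -44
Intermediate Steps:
S(U) = 1
s(W) = W/5
j(F) = 2*F**2 (j(F) = (F**2 + F*F) + (1/5)*0 = (F**2 + F**2) + 0 = 2*F**2 + 0 = 2*F**2)
(S(-4)*(-22))*j(1) = (1*(-22))*(2*1**2) = -44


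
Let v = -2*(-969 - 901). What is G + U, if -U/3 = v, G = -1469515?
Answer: -1480735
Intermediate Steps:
v = 3740 (v = -2*(-1870) = 3740)
U = -11220 (U = -3*3740 = -11220)
G + U = -1469515 - 11220 = -1480735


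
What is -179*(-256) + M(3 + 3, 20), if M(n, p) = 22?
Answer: 45846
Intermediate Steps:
-179*(-256) + M(3 + 3, 20) = -179*(-256) + 22 = 45824 + 22 = 45846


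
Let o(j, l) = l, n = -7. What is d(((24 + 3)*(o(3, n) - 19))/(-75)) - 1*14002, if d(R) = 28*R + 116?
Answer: -340598/25 ≈ -13624.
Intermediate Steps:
d(R) = 116 + 28*R
d(((24 + 3)*(o(3, n) - 19))/(-75)) - 1*14002 = (116 + 28*(((24 + 3)*(-7 - 19))/(-75))) - 1*14002 = (116 + 28*((27*(-26))*(-1/75))) - 14002 = (116 + 28*(-702*(-1/75))) - 14002 = (116 + 28*(234/25)) - 14002 = (116 + 6552/25) - 14002 = 9452/25 - 14002 = -340598/25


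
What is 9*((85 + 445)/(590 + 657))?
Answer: 4770/1247 ≈ 3.8252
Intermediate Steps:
9*((85 + 445)/(590 + 657)) = 9*(530/1247) = 4770/1247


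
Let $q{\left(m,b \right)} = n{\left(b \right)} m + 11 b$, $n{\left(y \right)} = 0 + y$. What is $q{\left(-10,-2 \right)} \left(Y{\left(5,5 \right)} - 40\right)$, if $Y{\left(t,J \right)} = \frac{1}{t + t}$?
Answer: $\frac{399}{5} \approx 79.8$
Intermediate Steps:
$n{\left(y \right)} = y$
$Y{\left(t,J \right)} = \frac{1}{2 t}$
$q{\left(m,b \right)} = 11 b + b m$ ($q{\left(m,b \right)} = b m + 11 b = 11 b + b m$)
$q{\left(-10,-2 \right)} \left(Y{\left(5,5 \right)} - 40\right) = - 2 \left(11 - 10\right) \left(\frac{1}{2 \cdot 5} - 40\right) = \left(-2\right) 1 \left(\frac{1}{2} \cdot \frac{1}{5} - 40\right) = - 2 \left(\frac{1}{10} - 40\right) = \left(-2\right) \left(- \frac{399}{10}\right) = \frac{399}{5}$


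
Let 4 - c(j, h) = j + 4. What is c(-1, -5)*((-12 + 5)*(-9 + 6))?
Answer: 21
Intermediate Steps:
c(j, h) = -j (c(j, h) = 4 - (j + 4) = 4 - (4 + j) = 4 + (-4 - j) = -j)
c(-1, -5)*((-12 + 5)*(-9 + 6)) = (-1*(-1))*((-12 + 5)*(-9 + 6)) = 1*(-7*(-3)) = 1*21 = 21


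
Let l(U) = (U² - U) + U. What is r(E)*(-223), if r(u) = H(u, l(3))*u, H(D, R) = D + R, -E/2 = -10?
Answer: -129340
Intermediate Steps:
E = 20 (E = -2*(-10) = 20)
l(U) = U²
r(u) = u*(9 + u) (r(u) = (u + 3²)*u = (u + 9)*u = (9 + u)*u = u*(9 + u))
r(E)*(-223) = (20*(9 + 20))*(-223) = (20*29)*(-223) = 580*(-223) = -129340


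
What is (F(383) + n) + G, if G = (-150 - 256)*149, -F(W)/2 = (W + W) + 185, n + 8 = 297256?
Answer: 234852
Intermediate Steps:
n = 297248 (n = -8 + 297256 = 297248)
F(W) = -370 - 4*W (F(W) = -2*((W + W) + 185) = -2*(2*W + 185) = -2*(185 + 2*W) = -370 - 4*W)
G = -60494 (G = -406*149 = -60494)
(F(383) + n) + G = ((-370 - 4*383) + 297248) - 60494 = ((-370 - 1532) + 297248) - 60494 = (-1902 + 297248) - 60494 = 295346 - 60494 = 234852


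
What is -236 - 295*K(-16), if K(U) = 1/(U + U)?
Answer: -7257/32 ≈ -226.78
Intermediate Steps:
K(U) = 1/(2*U)
-236 - 295*K(-16) = -236 - 295/(2*(-16)) = -236 - 295*(-1)/(2*16) = -236 - 295*(-1/32) = -236 + 295/32 = -7257/32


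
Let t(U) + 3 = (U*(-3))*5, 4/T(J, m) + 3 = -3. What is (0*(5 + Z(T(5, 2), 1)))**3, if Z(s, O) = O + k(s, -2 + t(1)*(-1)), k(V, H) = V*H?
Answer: 0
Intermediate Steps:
T(J, m) = -2/3 (T(J, m) = 4/(-3 - 3) = 4/(-6) = 4*(-1/6) = -2/3)
t(U) = -3 - 15*U (t(U) = -3 + (U*(-3))*5 = -3 - 3*U*5 = -3 - 15*U)
k(V, H) = H*V
Z(s, O) = O + 16*s (Z(s, O) = O + (-2 + (-3 - 15*1)*(-1))*s = O + (-2 + (-3 - 15)*(-1))*s = O + (-2 - 18*(-1))*s = O + (-2 + 18)*s = O + 16*s)
(0*(5 + Z(T(5, 2), 1)))**3 = (0*(5 + (1 + 16*(-2/3))))**3 = (0*(5 + (1 - 32/3)))**3 = (0*(5 - 29/3))**3 = (0*(-14/3))**3 = 0**3 = 0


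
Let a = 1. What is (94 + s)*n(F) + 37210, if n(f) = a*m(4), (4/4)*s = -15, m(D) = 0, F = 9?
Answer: 37210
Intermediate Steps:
s = -15
n(f) = 0 (n(f) = 1*0 = 0)
(94 + s)*n(F) + 37210 = (94 - 15)*0 + 37210 = 79*0 + 37210 = 0 + 37210 = 37210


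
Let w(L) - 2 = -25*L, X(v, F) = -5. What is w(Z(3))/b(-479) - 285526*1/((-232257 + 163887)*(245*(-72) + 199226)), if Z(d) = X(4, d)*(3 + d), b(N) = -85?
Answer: -933608191493/105527795970 ≈ -8.8470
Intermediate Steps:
Z(d) = -15 - 5*d (Z(d) = -5*(3 + d) = -15 - 5*d)
w(L) = 2 - 25*L
w(Z(3))/b(-479) - 285526*1/((-232257 + 163887)*(245*(-72) + 199226)) = (2 - 25*(-15 - 5*3))/(-85) - 285526*1/((-232257 + 163887)*(245*(-72) + 199226)) = (2 - 25*(-15 - 15))*(-1/85) - 285526*(-1/(68370*(-17640 + 199226))) = (2 - 25*(-30))*(-1/85) - 285526/(181586*(-68370)) = (2 + 750)*(-1/85) - 285526/(-12415034820) = 752*(-1/85) - 285526*(-1/12415034820) = -752/85 + 142763/6207517410 = -933608191493/105527795970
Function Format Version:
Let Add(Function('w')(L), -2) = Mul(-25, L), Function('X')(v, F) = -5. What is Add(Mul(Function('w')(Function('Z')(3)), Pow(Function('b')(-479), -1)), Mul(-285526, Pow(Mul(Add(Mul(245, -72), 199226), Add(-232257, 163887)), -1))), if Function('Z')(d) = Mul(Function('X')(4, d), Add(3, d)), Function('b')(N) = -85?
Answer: Rational(-933608191493, 105527795970) ≈ -8.8470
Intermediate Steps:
Function('Z')(d) = Add(-15, Mul(-5, d)) (Function('Z')(d) = Mul(-5, Add(3, d)) = Add(-15, Mul(-5, d)))
Function('w')(L) = Add(2, Mul(-25, L))
Add(Mul(Function('w')(Function('Z')(3)), Pow(Function('b')(-479), -1)), Mul(-285526, Pow(Mul(Add(Mul(245, -72), 199226), Add(-232257, 163887)), -1))) = Add(Mul(Add(2, Mul(-25, Add(-15, Mul(-5, 3)))), Pow(-85, -1)), Mul(-285526, Pow(Mul(Add(Mul(245, -72), 199226), Add(-232257, 163887)), -1))) = Add(Mul(Add(2, Mul(-25, Add(-15, -15))), Rational(-1, 85)), Mul(-285526, Pow(Mul(Add(-17640, 199226), -68370), -1))) = Add(Mul(Add(2, Mul(-25, -30)), Rational(-1, 85)), Mul(-285526, Pow(Mul(181586, -68370), -1))) = Add(Mul(Add(2, 750), Rational(-1, 85)), Mul(-285526, Pow(-12415034820, -1))) = Add(Mul(752, Rational(-1, 85)), Mul(-285526, Rational(-1, 12415034820))) = Add(Rational(-752, 85), Rational(142763, 6207517410)) = Rational(-933608191493, 105527795970)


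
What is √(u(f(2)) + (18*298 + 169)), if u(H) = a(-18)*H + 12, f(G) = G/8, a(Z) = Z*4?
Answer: √5527 ≈ 74.344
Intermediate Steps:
a(Z) = 4*Z
f(G) = G/8 (f(G) = G*(⅛) = G/8)
u(H) = 12 - 72*H (u(H) = (4*(-18))*H + 12 = -72*H + 12 = 12 - 72*H)
√(u(f(2)) + (18*298 + 169)) = √((12 - 9*2) + (18*298 + 169)) = √((12 - 72*¼) + (5364 + 169)) = √((12 - 18) + 5533) = √(-6 + 5533) = √5527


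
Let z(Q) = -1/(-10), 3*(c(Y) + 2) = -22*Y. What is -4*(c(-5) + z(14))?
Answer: -2086/15 ≈ -139.07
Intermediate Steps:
c(Y) = -2 - 22*Y/3 (c(Y) = -2 + (-22*Y)/3 = -2 - 22*Y/3)
z(Q) = ⅒ (z(Q) = -1*(-⅒) = ⅒)
-4*(c(-5) + z(14)) = -4*((-2 - 22/3*(-5)) + ⅒) = -4*((-2 + 110/3) + ⅒) = -4*(104/3 + ⅒) = -4*1043/30 = -2086/15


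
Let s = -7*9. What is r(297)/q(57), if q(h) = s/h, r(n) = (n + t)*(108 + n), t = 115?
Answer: -1056780/7 ≈ -1.5097e+5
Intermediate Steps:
r(n) = (108 + n)*(115 + n) (r(n) = (n + 115)*(108 + n) = (115 + n)*(108 + n) = (108 + n)*(115 + n))
s = -63
q(h) = -63/h
r(297)/q(57) = (12420 + 297² + 223*297)/((-63/57)) = (12420 + 88209 + 66231)/((-63*1/57)) = 166860/(-21/19) = 166860*(-19/21) = -1056780/7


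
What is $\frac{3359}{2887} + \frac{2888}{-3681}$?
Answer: $\frac{4026823}{10627047} \approx 0.37892$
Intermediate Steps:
$\frac{3359}{2887} + \frac{2888}{-3681} = 3359 \cdot \frac{1}{2887} + 2888 \left(- \frac{1}{3681}\right) = \frac{3359}{2887} - \frac{2888}{3681} = \frac{4026823}{10627047}$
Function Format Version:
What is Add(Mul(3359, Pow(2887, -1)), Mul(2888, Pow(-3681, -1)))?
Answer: Rational(4026823, 10627047) ≈ 0.37892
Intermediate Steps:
Add(Mul(3359, Pow(2887, -1)), Mul(2888, Pow(-3681, -1))) = Add(Mul(3359, Rational(1, 2887)), Mul(2888, Rational(-1, 3681))) = Add(Rational(3359, 2887), Rational(-2888, 3681)) = Rational(4026823, 10627047)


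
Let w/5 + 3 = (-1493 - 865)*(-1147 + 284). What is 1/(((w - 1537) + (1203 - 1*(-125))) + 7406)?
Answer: 1/10181952 ≈ 9.8213e-8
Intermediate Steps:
w = 10174755 (w = -15 + 5*((-1493 - 865)*(-1147 + 284)) = -15 + 5*(-2358*(-863)) = -15 + 5*2034954 = -15 + 10174770 = 10174755)
1/(((w - 1537) + (1203 - 1*(-125))) + 7406) = 1/(((10174755 - 1537) + (1203 - 1*(-125))) + 7406) = 1/((10173218 + (1203 + 125)) + 7406) = 1/((10173218 + 1328) + 7406) = 1/(10174546 + 7406) = 1/10181952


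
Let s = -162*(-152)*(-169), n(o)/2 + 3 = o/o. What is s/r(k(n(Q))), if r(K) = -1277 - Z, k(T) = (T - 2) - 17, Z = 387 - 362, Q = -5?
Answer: 693576/217 ≈ 3196.2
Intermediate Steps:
n(o) = -4 (n(o) = -6 + 2*(o/o) = -6 + 2*1 = -6 + 2 = -4)
Z = 25
k(T) = -19 + T (k(T) = (-2 + T) - 17 = -19 + T)
r(K) = -1302 (r(K) = -1277 - 1*25 = -1277 - 25 = -1302)
s = -4161456 (s = 24624*(-169) = -4161456)
s/r(k(n(Q))) = -4161456/(-1302) = -4161456*(-1/1302) = 693576/217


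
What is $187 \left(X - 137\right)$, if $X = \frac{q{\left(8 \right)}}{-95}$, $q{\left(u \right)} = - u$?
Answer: $- \frac{2432309}{95} \approx -25603.0$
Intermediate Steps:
$X = \frac{8}{95}$ ($X = \frac{\left(-1\right) 8}{-95} = \left(-8\right) \left(- \frac{1}{95}\right) = \frac{8}{95} \approx 0.084211$)
$187 \left(X - 137\right) = 187 \left(\frac{8}{95} - 137\right) = 187 \left(- \frac{13007}{95}\right) = - \frac{2432309}{95}$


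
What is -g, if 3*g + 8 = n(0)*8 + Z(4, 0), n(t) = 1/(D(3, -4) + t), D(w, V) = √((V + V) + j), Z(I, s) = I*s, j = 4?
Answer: 8/3 + 4*I/3 ≈ 2.6667 + 1.3333*I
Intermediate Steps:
D(w, V) = √(4 + 2*V) (D(w, V) = √((V + V) + 4) = √(2*V + 4) = √(4 + 2*V))
n(t) = 1/(t + 2*I) (n(t) = 1/(√(4 + 2*(-4)) + t) = 1/(√(4 - 8) + t) = 1/(√(-4) + t) = 1/(2*I + t) = 1/(t + 2*I))
g = -8/3 - 4*I/3 (g = -8/3 + (8/(0 + 2*I) + 4*0)/3 = -8/3 + (8/(2*I) + 0)/3 = -8/3 + (-I/2*8 + 0)/3 = -8/3 + (-4*I + 0)/3 = -8/3 + (-4*I)/3 = -8/3 - 4*I/3 ≈ -2.6667 - 1.3333*I)
-g = -(-8/3 - 4*I/3) = 8/3 + 4*I/3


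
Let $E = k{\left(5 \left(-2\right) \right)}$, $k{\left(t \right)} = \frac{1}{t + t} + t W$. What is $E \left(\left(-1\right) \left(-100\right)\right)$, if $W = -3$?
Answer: $2995$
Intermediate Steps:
$k{\left(t \right)} = \frac{1}{2 t} - 3 t$ ($k{\left(t \right)} = \frac{1}{t + t} + t \left(-3\right) = \frac{1}{2 t} - 3 t$)
$E = \frac{599}{20}$ ($E = \frac{1}{2 \cdot 5 \left(-2\right)} - 3 \cdot 5 \left(-2\right) = \frac{1}{2 \left(-10\right)} - -30 = \frac{1}{2} \left(- \frac{1}{10}\right) + 30 = - \frac{1}{20} + 30 = \frac{599}{20} \approx 29.95$)
$E \left(\left(-1\right) \left(-100\right)\right) = \frac{599 \left(\left(-1\right) \left(-100\right)\right)}{20} = \frac{599}{20} \cdot 100 = 2995$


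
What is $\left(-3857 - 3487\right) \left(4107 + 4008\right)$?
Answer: $-59596560$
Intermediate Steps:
$\left(-3857 - 3487\right) \left(4107 + 4008\right) = \left(-7344\right) 8115 = -59596560$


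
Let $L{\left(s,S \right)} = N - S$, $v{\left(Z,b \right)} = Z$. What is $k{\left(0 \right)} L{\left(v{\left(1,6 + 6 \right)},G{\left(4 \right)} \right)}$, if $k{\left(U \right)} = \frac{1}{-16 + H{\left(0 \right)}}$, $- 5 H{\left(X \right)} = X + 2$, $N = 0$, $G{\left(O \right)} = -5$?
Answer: $- \frac{25}{82} \approx -0.30488$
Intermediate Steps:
$H{\left(X \right)} = - \frac{2}{5} - \frac{X}{5}$ ($H{\left(X \right)} = - \frac{X + 2}{5} = - \frac{2 + X}{5} = - \frac{2}{5} - \frac{X}{5}$)
$L{\left(s,S \right)} = - S$ ($L{\left(s,S \right)} = 0 - S = - S$)
$k{\left(U \right)} = - \frac{5}{82}$ ($k{\left(U \right)} = \frac{1}{-16 - \frac{2}{5}} = \frac{1}{- \frac{82}{5}} = - \frac{5}{82}$)
$k{\left(0 \right)} L{\left(v{\left(1,6 + 6 \right)},G{\left(4 \right)} \right)} = - \frac{5 \left(\left(-1\right) \left(-5\right)\right)}{82} = \left(- \frac{5}{82}\right) 5 = - \frac{25}{82}$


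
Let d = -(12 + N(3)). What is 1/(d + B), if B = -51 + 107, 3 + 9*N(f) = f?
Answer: 1/44 ≈ 0.022727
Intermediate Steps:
N(f) = -⅓ + f/9
d = -12 (d = -(12 + (-⅓ + (⅑)*3)) = -(12 + (-⅓ + ⅓)) = -(12 + 0) = -1*12 = -12)
B = 56
1/(d + B) = 1/(-12 + 56) = 1/44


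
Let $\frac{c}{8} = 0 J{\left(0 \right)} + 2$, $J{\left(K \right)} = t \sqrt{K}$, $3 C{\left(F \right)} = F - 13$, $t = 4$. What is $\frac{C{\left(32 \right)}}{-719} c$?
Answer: $- \frac{304}{2157} \approx -0.14094$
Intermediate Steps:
$C{\left(F \right)} = - \frac{13}{3} + \frac{F}{3}$ ($C{\left(F \right)} = \frac{F - 13}{3} = \frac{-13 + F}{3} = - \frac{13}{3} + \frac{F}{3}$)
$J{\left(K \right)} = 4 \sqrt{K}$
$c = 16$ ($c = 8 \left(0 \cdot 4 \sqrt{0} + 2\right) = 8 \left(0 \cdot 4 \cdot 0 + 2\right) = 8 \left(0 \cdot 0 + 2\right) = 8 \left(0 + 2\right) = 8 \cdot 2 = 16$)
$\frac{C{\left(32 \right)}}{-719} c = \frac{- \frac{13}{3} + \frac{1}{3} \cdot 32}{-719} \cdot 16 = \left(- \frac{13}{3} + \frac{32}{3}\right) \left(- \frac{1}{719}\right) 16 = \frac{19}{3} \left(- \frac{1}{719}\right) 16 = \left(- \frac{19}{2157}\right) 16 = - \frac{304}{2157}$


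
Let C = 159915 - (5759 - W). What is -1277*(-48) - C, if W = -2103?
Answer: -90757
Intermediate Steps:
C = 152053 (C = 159915 - (5759 - 1*(-2103)) = 159915 - (5759 + 2103) = 159915 - 1*7862 = 159915 - 7862 = 152053)
-1277*(-48) - C = -1277*(-48) - 1*152053 = 61296 - 152053 = -90757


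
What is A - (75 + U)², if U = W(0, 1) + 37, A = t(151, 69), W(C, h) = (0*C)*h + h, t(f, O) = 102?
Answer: -12667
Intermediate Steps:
W(C, h) = h (W(C, h) = 0*h + h = 0 + h = h)
A = 102
U = 38 (U = 1 + 37 = 38)
A - (75 + U)² = 102 - (75 + 38)² = 102 - 1*113² = 102 - 1*12769 = 102 - 12769 = -12667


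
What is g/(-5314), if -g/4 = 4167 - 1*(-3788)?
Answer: 15910/2657 ≈ 5.9880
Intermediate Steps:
g = -31820 (g = -4*(4167 - 1*(-3788)) = -4*(4167 + 3788) = -4*7955 = -31820)
g/(-5314) = -31820/(-5314) = -31820*(-1/5314) = 15910/2657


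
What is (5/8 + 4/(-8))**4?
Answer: 1/4096 ≈ 0.00024414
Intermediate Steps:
(5/8 + 4/(-8))**4 = (5*(1/8) + 4*(-1/8))**4 = (5/8 - 1/2)**4 = (1/8)**4 = 1/4096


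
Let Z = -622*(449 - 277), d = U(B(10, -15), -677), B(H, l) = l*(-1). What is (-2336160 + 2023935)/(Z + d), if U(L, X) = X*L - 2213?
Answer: 104075/39784 ≈ 2.6160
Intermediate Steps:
B(H, l) = -l
U(L, X) = -2213 + L*X (U(L, X) = L*X - 2213 = -2213 + L*X)
d = -12368 (d = -2213 - 1*(-15)*(-677) = -2213 + 15*(-677) = -2213 - 10155 = -12368)
Z = -106984 (Z = -622*172 = -106984)
(-2336160 + 2023935)/(Z + d) = (-2336160 + 2023935)/(-106984 - 12368) = -312225/(-119352) = -312225*(-1/119352) = 104075/39784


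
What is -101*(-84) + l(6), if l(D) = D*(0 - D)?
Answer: 8448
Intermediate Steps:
l(D) = -D**2 (l(D) = D*(-D) = -D**2)
-101*(-84) + l(6) = -101*(-84) - 1*6**2 = 8484 - 1*36 = 8484 - 36 = 8448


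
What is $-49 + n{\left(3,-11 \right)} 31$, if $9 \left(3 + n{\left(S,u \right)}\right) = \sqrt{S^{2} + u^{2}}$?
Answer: $-142 + \frac{31 \sqrt{130}}{9} \approx -102.73$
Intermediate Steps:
$n{\left(S,u \right)} = -3 + \frac{\sqrt{S^{2} + u^{2}}}{9}$
$-49 + n{\left(3,-11 \right)} 31 = -49 + \left(-3 + \frac{\sqrt{3^{2} + \left(-11\right)^{2}}}{9}\right) 31 = -49 + \left(-3 + \frac{\sqrt{9 + 121}}{9}\right) 31 = -49 + \left(-3 + \frac{\sqrt{130}}{9}\right) 31 = -49 - \left(93 - \frac{31 \sqrt{130}}{9}\right) = -142 + \frac{31 \sqrt{130}}{9}$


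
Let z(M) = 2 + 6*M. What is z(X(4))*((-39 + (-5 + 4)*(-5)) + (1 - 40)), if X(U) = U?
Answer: -1898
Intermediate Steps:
z(X(4))*((-39 + (-5 + 4)*(-5)) + (1 - 40)) = (2 + 6*4)*((-39 + (-5 + 4)*(-5)) + (1 - 40)) = (2 + 24)*((-39 - 1*(-5)) - 39) = 26*((-39 + 5) - 39) = 26*(-34 - 39) = 26*(-73) = -1898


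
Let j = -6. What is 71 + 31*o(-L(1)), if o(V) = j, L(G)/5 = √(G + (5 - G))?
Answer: -115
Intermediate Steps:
L(G) = 5*√5 (L(G) = 5*√(G + (5 - G)) = 5*√5)
o(V) = -6
71 + 31*o(-L(1)) = 71 + 31*(-6) = 71 - 186 = -115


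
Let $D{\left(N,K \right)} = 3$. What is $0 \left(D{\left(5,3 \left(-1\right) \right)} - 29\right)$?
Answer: $0$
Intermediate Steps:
$0 \left(D{\left(5,3 \left(-1\right) \right)} - 29\right) = 0 \left(3 - 29\right) = 0 \left(-26\right) = 0$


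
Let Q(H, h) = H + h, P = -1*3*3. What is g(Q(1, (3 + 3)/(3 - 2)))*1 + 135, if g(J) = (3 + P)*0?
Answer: 135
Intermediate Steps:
P = -9 (P = -3*3 = -9)
g(J) = 0 (g(J) = (3 - 9)*0 = -6*0 = 0)
g(Q(1, (3 + 3)/(3 - 2)))*1 + 135 = 0*1 + 135 = 0 + 135 = 135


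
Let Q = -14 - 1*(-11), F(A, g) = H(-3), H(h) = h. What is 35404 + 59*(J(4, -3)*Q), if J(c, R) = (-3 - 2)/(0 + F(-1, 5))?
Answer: 35109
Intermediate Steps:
F(A, g) = -3
J(c, R) = 5/3 (J(c, R) = (-3 - 2)/(0 - 3) = -5/(-3) = -5*(-1/3) = 5/3)
Q = -3 (Q = -14 + 11 = -3)
35404 + 59*(J(4, -3)*Q) = 35404 + 59*((5/3)*(-3)) = 35404 + 59*(-5) = 35404 - 295 = 35109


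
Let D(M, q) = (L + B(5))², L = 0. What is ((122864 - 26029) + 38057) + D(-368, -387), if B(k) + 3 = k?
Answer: 134896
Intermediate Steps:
B(k) = -3 + k
D(M, q) = 4 (D(M, q) = (0 + (-3 + 5))² = (0 + 2)² = 2² = 4)
((122864 - 26029) + 38057) + D(-368, -387) = ((122864 - 26029) + 38057) + 4 = (96835 + 38057) + 4 = 134892 + 4 = 134896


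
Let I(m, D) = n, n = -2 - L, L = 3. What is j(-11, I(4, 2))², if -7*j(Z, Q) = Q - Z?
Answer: 36/49 ≈ 0.73469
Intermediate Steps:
n = -5 (n = -2 - 1*3 = -2 - 3 = -5)
I(m, D) = -5
j(Z, Q) = -Q/7 + Z/7 (j(Z, Q) = -(Q - Z)/7 = -Q/7 + Z/7)
j(-11, I(4, 2))² = (-⅐*(-5) + (⅐)*(-11))² = (5/7 - 11/7)² = (-6/7)² = 36/49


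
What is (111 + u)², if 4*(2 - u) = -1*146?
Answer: 89401/4 ≈ 22350.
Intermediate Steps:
u = 77/2 (u = 2 - (-1)*146/4 = 2 - ¼*(-146) = 2 + 73/2 = 77/2 ≈ 38.500)
(111 + u)² = (111 + 77/2)² = (299/2)² = 89401/4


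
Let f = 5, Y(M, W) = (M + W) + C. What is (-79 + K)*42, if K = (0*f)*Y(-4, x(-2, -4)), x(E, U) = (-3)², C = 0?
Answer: -3318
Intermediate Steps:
x(E, U) = 9
Y(M, W) = M + W (Y(M, W) = (M + W) + 0 = M + W)
K = 0 (K = (0*5)*(-4 + 9) = 0*5 = 0)
(-79 + K)*42 = (-79 + 0)*42 = -79*42 = -3318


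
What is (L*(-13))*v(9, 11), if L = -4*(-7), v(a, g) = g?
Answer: -4004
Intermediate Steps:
L = 28
(L*(-13))*v(9, 11) = (28*(-13))*11 = -364*11 = -4004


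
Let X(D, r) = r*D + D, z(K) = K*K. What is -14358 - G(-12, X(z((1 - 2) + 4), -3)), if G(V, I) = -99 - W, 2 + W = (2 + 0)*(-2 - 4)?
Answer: -14273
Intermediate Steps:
W = -14 (W = -2 + (2 + 0)*(-2 - 4) = -2 + 2*(-6) = -2 - 12 = -14)
z(K) = K²
X(D, r) = D + D*r (X(D, r) = D*r + D = D + D*r)
G(V, I) = -85 (G(V, I) = -99 - 1*(-14) = -99 + 14 = -85)
-14358 - G(-12, X(z((1 - 2) + 4), -3)) = -14358 - 1*(-85) = -14358 + 85 = -14273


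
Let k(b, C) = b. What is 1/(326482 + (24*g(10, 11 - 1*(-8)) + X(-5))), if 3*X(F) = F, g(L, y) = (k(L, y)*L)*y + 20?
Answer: 3/1117681 ≈ 2.6841e-6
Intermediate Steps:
g(L, y) = 20 + y*L**2 (g(L, y) = (L*L)*y + 20 = L**2*y + 20 = y*L**2 + 20 = 20 + y*L**2)
X(F) = F/3
1/(326482 + (24*g(10, 11 - 1*(-8)) + X(-5))) = 1/(326482 + (24*(20 + (11 - 1*(-8))*10**2) + (1/3)*(-5))) = 1/(326482 + (24*(20 + (11 + 8)*100) - 5/3)) = 1/(326482 + (24*(20 + 19*100) - 5/3)) = 1/(326482 + (24*(20 + 1900) - 5/3)) = 1/(326482 + (24*1920 - 5/3)) = 1/(326482 + (46080 - 5/3)) = 1/(326482 + 138235/3) = 1/(1117681/3) = 3/1117681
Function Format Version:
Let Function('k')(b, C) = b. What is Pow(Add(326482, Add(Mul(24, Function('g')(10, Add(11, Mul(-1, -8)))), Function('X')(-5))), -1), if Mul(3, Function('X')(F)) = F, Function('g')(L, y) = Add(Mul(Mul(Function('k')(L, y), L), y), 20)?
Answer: Rational(3, 1117681) ≈ 2.6841e-6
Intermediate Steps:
Function('g')(L, y) = Add(20, Mul(y, Pow(L, 2))) (Function('g')(L, y) = Add(Mul(Mul(L, L), y), 20) = Add(Mul(Pow(L, 2), y), 20) = Add(Mul(y, Pow(L, 2)), 20) = Add(20, Mul(y, Pow(L, 2))))
Function('X')(F) = Mul(Rational(1, 3), F)
Pow(Add(326482, Add(Mul(24, Function('g')(10, Add(11, Mul(-1, -8)))), Function('X')(-5))), -1) = Pow(Add(326482, Add(Mul(24, Add(20, Mul(Add(11, Mul(-1, -8)), Pow(10, 2)))), Mul(Rational(1, 3), -5))), -1) = Pow(Add(326482, Add(Mul(24, Add(20, Mul(Add(11, 8), 100))), Rational(-5, 3))), -1) = Pow(Add(326482, Add(Mul(24, Add(20, Mul(19, 100))), Rational(-5, 3))), -1) = Pow(Add(326482, Add(Mul(24, Add(20, 1900)), Rational(-5, 3))), -1) = Pow(Add(326482, Add(Mul(24, 1920), Rational(-5, 3))), -1) = Pow(Add(326482, Add(46080, Rational(-5, 3))), -1) = Pow(Add(326482, Rational(138235, 3)), -1) = Pow(Rational(1117681, 3), -1) = Rational(3, 1117681)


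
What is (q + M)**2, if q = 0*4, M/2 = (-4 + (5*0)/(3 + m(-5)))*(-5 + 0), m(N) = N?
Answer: 1600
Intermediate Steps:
M = 40 (M = 2*((-4 + (5*0)/(3 - 5))*(-5 + 0)) = 2*((-4 + 0/(-2))*(-5)) = 2*((-4 + 0*(-1/2))*(-5)) = 2*((-4 + 0)*(-5)) = 2*(-4*(-5)) = 2*20 = 40)
q = 0
(q + M)**2 = (0 + 40)**2 = 40**2 = 1600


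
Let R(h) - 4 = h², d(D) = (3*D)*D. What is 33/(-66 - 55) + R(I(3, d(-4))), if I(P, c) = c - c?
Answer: 41/11 ≈ 3.7273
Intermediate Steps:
d(D) = 3*D²
I(P, c) = 0
R(h) = 4 + h²
33/(-66 - 55) + R(I(3, d(-4))) = 33/(-66 - 55) + (4 + 0²) = 33/(-121) + (4 + 0) = -1/121*33 + 4 = -3/11 + 4 = 41/11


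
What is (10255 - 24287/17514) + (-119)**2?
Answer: 427597537/17514 ≈ 24415.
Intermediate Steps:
(10255 - 24287/17514) + (-119)**2 = (10255 - 24287*1/17514) + 14161 = (10255 - 24287/17514) + 14161 = 179581783/17514 + 14161 = 427597537/17514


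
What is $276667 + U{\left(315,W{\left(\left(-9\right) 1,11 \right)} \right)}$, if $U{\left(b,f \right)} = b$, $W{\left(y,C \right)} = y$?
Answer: $276982$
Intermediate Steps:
$276667 + U{\left(315,W{\left(\left(-9\right) 1,11 \right)} \right)} = 276667 + 315 = 276982$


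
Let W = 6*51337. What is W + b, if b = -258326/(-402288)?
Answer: 61956906331/201144 ≈ 3.0802e+5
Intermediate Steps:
W = 308022
b = 129163/201144 (b = -258326*(-1/402288) = 129163/201144 ≈ 0.64214)
W + b = 308022 + 129163/201144 = 61956906331/201144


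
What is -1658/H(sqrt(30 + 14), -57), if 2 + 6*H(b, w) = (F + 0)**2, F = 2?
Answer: -4974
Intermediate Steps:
H(b, w) = 1/3 (H(b, w) = -1/3 + (2 + 0)**2/6 = -1/3 + (1/6)*2**2 = -1/3 + (1/6)*4 = -1/3 + 2/3 = 1/3)
-1658/H(sqrt(30 + 14), -57) = -1658/1/3 = -1658*3 = -4974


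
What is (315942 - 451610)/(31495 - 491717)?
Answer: 67834/230111 ≈ 0.29479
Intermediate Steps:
(315942 - 451610)/(31495 - 491717) = -135668/(-460222) = -135668*(-1/460222) = 67834/230111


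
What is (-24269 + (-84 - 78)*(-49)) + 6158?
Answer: -10173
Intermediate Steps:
(-24269 + (-84 - 78)*(-49)) + 6158 = (-24269 - 162*(-49)) + 6158 = (-24269 + 7938) + 6158 = -16331 + 6158 = -10173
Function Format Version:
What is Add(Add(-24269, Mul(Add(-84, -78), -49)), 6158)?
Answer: -10173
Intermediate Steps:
Add(Add(-24269, Mul(Add(-84, -78), -49)), 6158) = Add(Add(-24269, Mul(-162, -49)), 6158) = Add(Add(-24269, 7938), 6158) = Add(-16331, 6158) = -10173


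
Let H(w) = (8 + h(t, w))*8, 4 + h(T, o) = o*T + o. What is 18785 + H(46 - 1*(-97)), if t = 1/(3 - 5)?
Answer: 19389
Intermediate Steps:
t = -½ (t = 1/(-2) = -½ ≈ -0.50000)
h(T, o) = -4 + o + T*o (h(T, o) = -4 + (o*T + o) = -4 + (T*o + o) = -4 + (o + T*o) = -4 + o + T*o)
H(w) = 32 + 4*w (H(w) = (8 + (-4 + w - w/2))*8 = (8 + (-4 + w/2))*8 = (4 + w/2)*8 = 32 + 4*w)
18785 + H(46 - 1*(-97)) = 18785 + (32 + 4*(46 - 1*(-97))) = 18785 + (32 + 4*(46 + 97)) = 18785 + (32 + 4*143) = 18785 + (32 + 572) = 18785 + 604 = 19389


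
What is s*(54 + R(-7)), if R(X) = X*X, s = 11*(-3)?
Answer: -3399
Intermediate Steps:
s = -33
R(X) = X²
s*(54 + R(-7)) = -33*(54 + (-7)²) = -33*(54 + 49) = -33*103 = -3399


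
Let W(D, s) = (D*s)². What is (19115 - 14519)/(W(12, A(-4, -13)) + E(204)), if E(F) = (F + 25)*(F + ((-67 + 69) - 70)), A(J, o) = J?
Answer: 1149/8362 ≈ 0.13741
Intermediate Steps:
W(D, s) = D²*s²
E(F) = (-68 + F)*(25 + F) (E(F) = (25 + F)*(F + (2 - 70)) = (25 + F)*(F - 68) = (25 + F)*(-68 + F) = (-68 + F)*(25 + F))
(19115 - 14519)/(W(12, A(-4, -13)) + E(204)) = (19115 - 14519)/(12²*(-4)² + (-1700 + 204² - 43*204)) = 4596/(144*16 + (-1700 + 41616 - 8772)) = 4596/(2304 + 31144) = 4596/33448 = 4596*(1/33448) = 1149/8362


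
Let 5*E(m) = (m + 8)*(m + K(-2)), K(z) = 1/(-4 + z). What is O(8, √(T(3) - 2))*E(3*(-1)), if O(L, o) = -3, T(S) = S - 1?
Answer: 19/2 ≈ 9.5000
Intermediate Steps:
T(S) = -1 + S
E(m) = (8 + m)*(-⅙ + m)/5 (E(m) = ((m + 8)*(m + 1/(-4 - 2)))/5 = ((8 + m)*(m + 1/(-6)))/5 = ((8 + m)*(m - ⅙))/5 = ((8 + m)*(-⅙ + m))/5 = (8 + m)*(-⅙ + m)/5)
O(8, √(T(3) - 2))*E(3*(-1)) = -3*(-4/15 + (3*(-1))²/5 + 47*(3*(-1))/30) = -3*(-4/15 + (⅕)*(-3)² + (47/30)*(-3)) = -3*(-4/15 + (⅕)*9 - 47/10) = -3*(-4/15 + 9/5 - 47/10) = -3*(-19/6) = 19/2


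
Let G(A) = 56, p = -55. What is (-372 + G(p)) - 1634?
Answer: -1950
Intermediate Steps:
(-372 + G(p)) - 1634 = (-372 + 56) - 1634 = -316 - 1634 = -1950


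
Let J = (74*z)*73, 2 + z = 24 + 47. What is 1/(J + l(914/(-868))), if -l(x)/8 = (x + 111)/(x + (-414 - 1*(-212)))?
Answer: 88125/32847917986 ≈ 2.6828e-6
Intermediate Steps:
z = 69 (z = -2 + (24 + 47) = -2 + 71 = 69)
J = 372738 (J = (74*69)*73 = 5106*73 = 372738)
l(x) = -8*(111 + x)/(-202 + x) (l(x) = -8*(x + 111)/(x + (-414 - 1*(-212))) = -8*(111 + x)/(x + (-414 + 212)) = -8*(111 + x)/(x - 202) = -8*(111 + x)/(-202 + x))
1/(J + l(914/(-868))) = 1/(372738 + 8*(-111 - 914/(-868))/(-202 + 914/(-868))) = 1/(372738 + 8*(-111 - 914*(-1)/868)/(-202 + 914*(-1/868))) = 1/(372738 + 8*(-111 - 1*(-457/434))/(-202 - 457/434)) = 1/(372738 + 8*(-111 + 457/434)/(-88125/434)) = 1/(372738 + 8*(-434/88125)*(-47717/434)) = 1/(372738 + 381736/88125) = 1/(32847917986/88125) = 88125/32847917986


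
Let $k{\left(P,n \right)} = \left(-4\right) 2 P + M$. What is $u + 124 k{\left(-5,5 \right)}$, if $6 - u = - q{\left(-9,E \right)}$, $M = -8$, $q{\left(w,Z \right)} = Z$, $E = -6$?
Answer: $3968$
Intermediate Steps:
$k{\left(P,n \right)} = -8 - 8 P$ ($k{\left(P,n \right)} = \left(-4\right) 2 P - 8 = - 8 P - 8 = -8 - 8 P$)
$u = 0$ ($u = 6 - \left(-1\right) \left(-6\right) = 6 - 6 = 0$)
$u + 124 k{\left(-5,5 \right)} = 0 + 124 \left(-8 - -40\right) = 0 + 124 \left(-8 + 40\right) = 0 + 124 \cdot 32 = 0 + 3968 = 3968$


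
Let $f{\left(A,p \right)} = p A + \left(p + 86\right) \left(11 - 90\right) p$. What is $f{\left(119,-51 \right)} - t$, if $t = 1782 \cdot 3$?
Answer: $129600$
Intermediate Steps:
$t = 5346$
$f{\left(A,p \right)} = A p + p \left(-6794 - 79 p\right)$ ($f{\left(A,p \right)} = A p + \left(86 + p\right) \left(-79\right) p = A p + \left(-6794 - 79 p\right) p = A p + p \left(-6794 - 79 p\right)$)
$f{\left(119,-51 \right)} - t = - 51 \left(-6794 + 119 - -4029\right) - 5346 = - 51 \left(-6794 + 119 + 4029\right) - 5346 = \left(-51\right) \left(-2646\right) - 5346 = 134946 - 5346 = 129600$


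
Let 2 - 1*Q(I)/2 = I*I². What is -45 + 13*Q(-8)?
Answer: 13319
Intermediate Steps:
Q(I) = 4 - 2*I³ (Q(I) = 4 - 2*I*I² = 4 - 2*I³)
-45 + 13*Q(-8) = -45 + 13*(4 - 2*(-8)³) = -45 + 13*(4 - 2*(-512)) = -45 + 13*(4 + 1024) = -45 + 13*1028 = -45 + 13364 = 13319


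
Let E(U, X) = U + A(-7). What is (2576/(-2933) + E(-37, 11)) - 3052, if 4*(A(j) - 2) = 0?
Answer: -1293821/419 ≈ -3087.9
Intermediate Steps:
A(j) = 2 (A(j) = 2 + (¼)*0 = 2 + 0 = 2)
E(U, X) = 2 + U (E(U, X) = U + 2 = 2 + U)
(2576/(-2933) + E(-37, 11)) - 3052 = (2576/(-2933) + (2 - 37)) - 3052 = (2576*(-1/2933) - 35) - 3052 = (-368/419 - 35) - 3052 = -15033/419 - 3052 = -1293821/419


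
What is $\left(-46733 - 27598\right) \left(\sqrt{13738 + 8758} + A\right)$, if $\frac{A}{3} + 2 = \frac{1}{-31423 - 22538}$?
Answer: $\frac{8022024513}{17987} - 297324 \sqrt{1406} \approx -1.0703 \cdot 10^{7}$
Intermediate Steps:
$A = - \frac{107923}{17987}$ ($A = -6 + \frac{3}{-31423 - 22538} = -6 + \frac{3}{-53961} = -6 + 3 \left(- \frac{1}{53961}\right) = -6 - \frac{1}{17987} = - \frac{107923}{17987} \approx -6.0001$)
$\left(-46733 - 27598\right) \left(\sqrt{13738 + 8758} + A\right) = \left(-46733 - 27598\right) \left(\sqrt{13738 + 8758} - \frac{107923}{17987}\right) = - 74331 \left(\sqrt{22496} - \frac{107923}{17987}\right) = - 74331 \left(4 \sqrt{1406} - \frac{107923}{17987}\right) = - 74331 \left(- \frac{107923}{17987} + 4 \sqrt{1406}\right) = \frac{8022024513}{17987} - 297324 \sqrt{1406}$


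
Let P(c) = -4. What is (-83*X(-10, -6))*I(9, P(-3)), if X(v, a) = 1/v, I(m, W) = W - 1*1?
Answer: -83/2 ≈ -41.500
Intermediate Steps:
I(m, W) = -1 + W (I(m, W) = W - 1 = -1 + W)
(-83*X(-10, -6))*I(9, P(-3)) = (-83/(-10))*(-1 - 4) = -83*(-⅒)*(-5) = (83/10)*(-5) = -83/2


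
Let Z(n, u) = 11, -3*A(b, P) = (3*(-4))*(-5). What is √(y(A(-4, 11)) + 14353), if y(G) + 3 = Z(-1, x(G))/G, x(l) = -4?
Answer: √1434945/10 ≈ 119.79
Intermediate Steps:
A(b, P) = -20 (A(b, P) = -3*(-4)*(-5)/3 = -(-4)*(-5) = -⅓*60 = -20)
y(G) = -3 + 11/G
√(y(A(-4, 11)) + 14353) = √((-3 + 11/(-20)) + 14353) = √((-3 + 11*(-1/20)) + 14353) = √((-3 - 11/20) + 14353) = √(-71/20 + 14353) = √(286989/20) = √1434945/10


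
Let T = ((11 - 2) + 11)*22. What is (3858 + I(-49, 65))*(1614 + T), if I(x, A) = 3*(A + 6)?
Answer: 8361834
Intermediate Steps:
I(x, A) = 18 + 3*A (I(x, A) = 3*(6 + A) = 18 + 3*A)
T = 440 (T = (9 + 11)*22 = 20*22 = 440)
(3858 + I(-49, 65))*(1614 + T) = (3858 + (18 + 3*65))*(1614 + 440) = (3858 + (18 + 195))*2054 = (3858 + 213)*2054 = 4071*2054 = 8361834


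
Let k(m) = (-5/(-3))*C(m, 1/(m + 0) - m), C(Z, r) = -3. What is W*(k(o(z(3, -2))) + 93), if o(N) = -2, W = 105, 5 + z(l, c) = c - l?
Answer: 9240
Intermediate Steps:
z(l, c) = -5 + c - l (z(l, c) = -5 + (c - l) = -5 + c - l)
k(m) = -5 (k(m) = -5/(-3)*(-3) = -5*(-⅓)*(-3) = (5/3)*(-3) = -5)
W*(k(o(z(3, -2))) + 93) = 105*(-5 + 93) = 105*88 = 9240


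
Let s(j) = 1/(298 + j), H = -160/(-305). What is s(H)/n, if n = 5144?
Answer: 61/93672240 ≈ 6.5121e-7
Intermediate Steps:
H = 32/61 (H = -160*(-1/305) = 32/61 ≈ 0.52459)
s(H)/n = 1/((298 + 32/61)*5144) = (1/5144)/(18210/61) = (61/18210)*(1/5144) = 61/93672240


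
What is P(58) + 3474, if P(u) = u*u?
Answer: 6838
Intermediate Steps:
P(u) = u**2
P(58) + 3474 = 58**2 + 3474 = 3364 + 3474 = 6838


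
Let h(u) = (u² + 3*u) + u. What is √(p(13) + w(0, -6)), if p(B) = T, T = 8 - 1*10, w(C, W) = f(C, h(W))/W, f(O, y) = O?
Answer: I*√2 ≈ 1.4142*I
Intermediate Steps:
h(u) = u² + 4*u
w(C, W) = C/W
T = -2 (T = 8 - 10 = -2)
p(B) = -2
√(p(13) + w(0, -6)) = √(-2 + 0/(-6)) = √(-2 + 0*(-⅙)) = √(-2 + 0) = √(-2) = I*√2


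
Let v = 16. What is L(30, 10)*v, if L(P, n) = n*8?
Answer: 1280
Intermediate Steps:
L(P, n) = 8*n
L(30, 10)*v = (8*10)*16 = 80*16 = 1280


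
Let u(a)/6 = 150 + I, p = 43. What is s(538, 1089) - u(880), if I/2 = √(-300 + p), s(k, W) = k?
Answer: -362 - 12*I*√257 ≈ -362.0 - 192.37*I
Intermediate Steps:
I = 2*I*√257 (I = 2*√(-300 + 43) = 2*√(-257) = 2*(I*√257) = 2*I*√257 ≈ 32.062*I)
u(a) = 900 + 12*I*√257 (u(a) = 6*(150 + 2*I*√257) = 900 + 12*I*√257)
s(538, 1089) - u(880) = 538 - (900 + 12*I*√257) = 538 + (-900 - 12*I*√257) = -362 - 12*I*√257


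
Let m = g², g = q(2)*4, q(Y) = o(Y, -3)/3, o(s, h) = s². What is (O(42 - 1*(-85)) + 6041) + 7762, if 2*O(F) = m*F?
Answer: 140483/9 ≈ 15609.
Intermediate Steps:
q(Y) = Y²/3
g = 16/3 (g = ((⅓)*2²)*4 = ((⅓)*4)*4 = (4/3)*4 = 16/3 ≈ 5.3333)
m = 256/9 (m = (16/3)² = 256/9 ≈ 28.444)
O(F) = 128*F/9 (O(F) = (256*F/9)/2 = 128*F/9)
(O(42 - 1*(-85)) + 6041) + 7762 = (128*(42 - 1*(-85))/9 + 6041) + 7762 = (128*(42 + 85)/9 + 6041) + 7762 = ((128/9)*127 + 6041) + 7762 = (16256/9 + 6041) + 7762 = 70625/9 + 7762 = 140483/9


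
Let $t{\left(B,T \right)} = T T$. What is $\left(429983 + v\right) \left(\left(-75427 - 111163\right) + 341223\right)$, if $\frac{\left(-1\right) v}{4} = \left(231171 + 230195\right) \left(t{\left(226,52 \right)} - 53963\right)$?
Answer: $14627828595263647$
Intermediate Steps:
$t{\left(B,T \right)} = T^{2}$
$v = 94596639176$ ($v = - 4 \left(231171 + 230195\right) \left(52^{2} - 53963\right) = - 4 \cdot 461366 \left(2704 - 53963\right) = - 4 \cdot 461366 \left(-51259\right) = \left(-4\right) \left(-23649159794\right) = 94596639176$)
$\left(429983 + v\right) \left(\left(-75427 - 111163\right) + 341223\right) = \left(429983 + 94596639176\right) \left(\left(-75427 - 111163\right) + 341223\right) = 94597069159 \left(-186590 + 341223\right) = 94597069159 \cdot 154633 = 14627828595263647$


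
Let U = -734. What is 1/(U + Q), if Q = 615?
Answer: -1/119 ≈ -0.0084034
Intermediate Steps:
1/(U + Q) = 1/(-734 + 615) = 1/(-119) = -1/119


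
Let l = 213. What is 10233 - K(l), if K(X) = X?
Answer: 10020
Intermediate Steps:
10233 - K(l) = 10233 - 1*213 = 10233 - 213 = 10020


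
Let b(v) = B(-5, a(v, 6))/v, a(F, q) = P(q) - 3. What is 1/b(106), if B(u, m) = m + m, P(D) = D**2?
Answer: 53/33 ≈ 1.6061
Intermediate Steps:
a(F, q) = -3 + q**2 (a(F, q) = q**2 - 3 = -3 + q**2)
B(u, m) = 2*m
b(v) = 66/v (b(v) = (2*(-3 + 6**2))/v = (2*(-3 + 36))/v = (2*33)/v = 66/v)
1/b(106) = 1/(66/106) = 1/(66*(1/106)) = 1/(33/53) = 53/33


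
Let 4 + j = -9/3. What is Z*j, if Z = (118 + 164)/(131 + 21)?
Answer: -987/76 ≈ -12.987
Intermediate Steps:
j = -7 (j = -4 - 9/3 = -4 - 9*⅓ = -4 - 3 = -7)
Z = 141/76 (Z = 282/152 = 282*(1/152) = 141/76 ≈ 1.8553)
Z*j = (141/76)*(-7) = -987/76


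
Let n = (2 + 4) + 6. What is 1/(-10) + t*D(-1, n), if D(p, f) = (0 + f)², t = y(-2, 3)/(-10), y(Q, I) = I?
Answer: -433/10 ≈ -43.300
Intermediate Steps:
t = -3/10 (t = 3/(-10) = 3*(-⅒) = -3/10 ≈ -0.30000)
n = 12 (n = 6 + 6 = 12)
D(p, f) = f²
1/(-10) + t*D(-1, n) = 1/(-10) - 3/10*12² = -⅒ - 3/10*144 = -⅒ - 216/5 = -433/10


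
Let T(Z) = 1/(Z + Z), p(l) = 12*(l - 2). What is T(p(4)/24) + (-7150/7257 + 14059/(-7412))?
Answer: -7536913/3164052 ≈ -2.3820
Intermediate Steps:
p(l) = -24 + 12*l (p(l) = 12*(-2 + l) = -24 + 12*l)
T(Z) = 1/(2*Z)
T(p(4)/24) + (-7150/7257 + 14059/(-7412)) = 1/(2*(((-24 + 12*4)/24))) + (-7150/7257 + 14059/(-7412)) = 1/(2*(((-24 + 48)*(1/24)))) + (-7150*1/7257 + 14059*(-1/7412)) = 1/(2*((24*(1/24)))) + (-7150/7257 - 827/436) = (½)/1 - 9118939/3164052 = (½)*1 - 9118939/3164052 = ½ - 9118939/3164052 = -7536913/3164052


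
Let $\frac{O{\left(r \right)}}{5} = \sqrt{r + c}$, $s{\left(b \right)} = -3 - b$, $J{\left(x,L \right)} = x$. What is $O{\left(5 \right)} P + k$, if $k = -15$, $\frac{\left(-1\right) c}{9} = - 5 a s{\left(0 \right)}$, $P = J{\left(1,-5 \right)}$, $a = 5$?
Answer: $-15 + 5 i \sqrt{670} \approx -15.0 + 129.42 i$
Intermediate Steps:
$P = 1$
$c = -675$ ($c = - 9 \left(-5\right) 5 \left(-3 - 0\right) = - 9 \left(- 25 \left(-3 + 0\right)\right) = - 9 \left(\left(-25\right) \left(-3\right)\right) = \left(-9\right) 75 = -675$)
$O{\left(r \right)} = 5 \sqrt{-675 + r}$ ($O{\left(r \right)} = 5 \sqrt{r - 675} = 5 \sqrt{-675 + r}$)
$O{\left(5 \right)} P + k = 5 \sqrt{-675 + 5} \cdot 1 - 15 = 5 \sqrt{-670} \cdot 1 - 15 = 5 i \sqrt{670} \cdot 1 - 15 = 5 i \sqrt{670} - 15 = -15 + 5 i \sqrt{670}$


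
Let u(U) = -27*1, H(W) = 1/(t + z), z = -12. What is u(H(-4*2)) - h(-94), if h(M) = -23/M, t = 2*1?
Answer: -2561/94 ≈ -27.245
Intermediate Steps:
t = 2
H(W) = -1/10 (H(W) = 1/(2 - 12) = 1/(-10) = -1/10)
u(U) = -27
u(H(-4*2)) - h(-94) = -27 - (-23)/(-94) = -27 - (-23)*(-1)/94 = -27 - 1*23/94 = -27 - 23/94 = -2561/94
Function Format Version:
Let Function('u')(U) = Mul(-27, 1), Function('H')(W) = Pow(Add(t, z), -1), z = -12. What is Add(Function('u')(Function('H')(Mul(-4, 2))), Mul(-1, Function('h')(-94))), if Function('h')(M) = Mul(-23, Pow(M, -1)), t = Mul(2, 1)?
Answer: Rational(-2561, 94) ≈ -27.245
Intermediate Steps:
t = 2
Function('H')(W) = Rational(-1, 10) (Function('H')(W) = Pow(Add(2, -12), -1) = Pow(-10, -1) = Rational(-1, 10))
Function('u')(U) = -27
Add(Function('u')(Function('H')(Mul(-4, 2))), Mul(-1, Function('h')(-94))) = Add(-27, Mul(-1, Mul(-23, Pow(-94, -1)))) = Add(-27, Mul(-1, Mul(-23, Rational(-1, 94)))) = Add(-27, Mul(-1, Rational(23, 94))) = Add(-27, Rational(-23, 94)) = Rational(-2561, 94)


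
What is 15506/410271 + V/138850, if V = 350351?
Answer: 145891863221/56966128350 ≈ 2.5610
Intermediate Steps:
15506/410271 + V/138850 = 15506/410271 + 350351/138850 = 145891863221/56966128350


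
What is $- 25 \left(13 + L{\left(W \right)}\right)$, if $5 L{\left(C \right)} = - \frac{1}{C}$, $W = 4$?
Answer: $- \frac{1295}{4} \approx -323.75$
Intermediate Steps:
$L{\left(C \right)} = - \frac{1}{5 C}$ ($L{\left(C \right)} = \frac{\left(-1\right) \frac{1}{C}}{5} = - \frac{1}{5 C}$)
$- 25 \left(13 + L{\left(W \right)}\right) = - 25 \left(13 - \frac{1}{5 \cdot 4}\right) = - 25 \left(13 - \frac{1}{20}\right) = \left(-25\right) \frac{259}{20} = - \frac{1295}{4}$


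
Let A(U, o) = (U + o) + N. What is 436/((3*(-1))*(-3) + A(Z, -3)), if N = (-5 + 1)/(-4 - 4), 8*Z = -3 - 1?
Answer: 218/3 ≈ 72.667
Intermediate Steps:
Z = -1/2 (Z = (-3 - 1)/8 = (1/8)*(-4) = -1/2 ≈ -0.50000)
N = 1/2 (N = -4/(-8) = -4*(-1/8) = 1/2 ≈ 0.50000)
A(U, o) = 1/2 + U + o (A(U, o) = (U + o) + 1/2 = 1/2 + U + o)
436/((3*(-1))*(-3) + A(Z, -3)) = 436/((3*(-1))*(-3) + (1/2 - 1/2 - 3)) = 436/(-3*(-3) - 3) = 436/(9 - 3) = 436/6 = (1/6)*436 = 218/3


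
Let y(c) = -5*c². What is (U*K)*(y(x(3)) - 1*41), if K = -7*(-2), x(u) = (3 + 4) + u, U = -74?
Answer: 560476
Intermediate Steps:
x(u) = 7 + u
K = 14
(U*K)*(y(x(3)) - 1*41) = (-74*14)*(-5*(7 + 3)² - 1*41) = -1036*(-5*10² - 41) = -1036*(-5*100 - 41) = -1036*(-500 - 41) = -1036*(-541) = 560476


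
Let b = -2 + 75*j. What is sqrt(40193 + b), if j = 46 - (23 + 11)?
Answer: sqrt(41091) ≈ 202.71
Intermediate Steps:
j = 12 (j = 46 - 1*34 = 46 - 34 = 12)
b = 898 (b = -2 + 75*12 = -2 + 900 = 898)
sqrt(40193 + b) = sqrt(40193 + 898) = sqrt(41091)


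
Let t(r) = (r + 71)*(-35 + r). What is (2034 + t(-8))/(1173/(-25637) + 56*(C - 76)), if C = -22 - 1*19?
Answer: 5768325/55991599 ≈ 0.10302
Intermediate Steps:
t(r) = (-35 + r)*(71 + r) (t(r) = (71 + r)*(-35 + r) = (-35 + r)*(71 + r))
C = -41 (C = -22 - 19 = -41)
(2034 + t(-8))/(1173/(-25637) + 56*(C - 76)) = (2034 + (-2485 + (-8)² + 36*(-8)))/(1173/(-25637) + 56*(-41 - 76)) = (2034 + (-2485 + 64 - 288))/(1173*(-1/25637) + 56*(-117)) = (2034 - 2709)/(-1173/25637 - 6552) = -675/(-167974797/25637) = -675*(-25637/167974797) = 5768325/55991599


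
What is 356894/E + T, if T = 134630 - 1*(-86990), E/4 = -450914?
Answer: 199862942913/901828 ≈ 2.2162e+5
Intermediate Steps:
E = -1803656 (E = 4*(-450914) = -1803656)
T = 221620 (T = 134630 + 86990 = 221620)
356894/E + T = 356894/(-1803656) + 221620 = 356894*(-1/1803656) + 221620 = -178447/901828 + 221620 = 199862942913/901828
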